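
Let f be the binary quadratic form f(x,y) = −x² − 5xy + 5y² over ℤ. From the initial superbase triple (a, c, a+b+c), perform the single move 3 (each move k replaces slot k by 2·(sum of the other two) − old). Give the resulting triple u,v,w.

start (-1,5,-1) = (f(1,0),f(0,1),f(1,1))
replace slot 3: 2·((-1)+5) − (-1) = 9 → (-1,5,9)

-1,5,9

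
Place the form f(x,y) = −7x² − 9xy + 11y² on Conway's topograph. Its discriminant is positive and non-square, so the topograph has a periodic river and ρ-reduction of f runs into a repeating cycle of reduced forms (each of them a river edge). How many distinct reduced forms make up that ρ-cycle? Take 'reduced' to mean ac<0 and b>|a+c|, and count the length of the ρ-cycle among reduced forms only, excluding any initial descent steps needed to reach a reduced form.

D = 389, ⌊√D⌋ = 19
descent: ρ → (11,9,-7)  [lands on river]
river: ρ → (-7,19,1)
river: ρ → (1,19,-7)
river: ρ → (-7,9,11)
river: ρ → (11,13,-5)
river: ρ → (-5,17,5)
river: ρ → (5,13,-11)
river: ρ → (-11,9,7)
river: ρ → (7,19,-1)
river: ρ → (-1,19,7)
river: ρ → (7,9,-11)
river: ρ → (-11,13,5)
river: ρ → (5,17,-5)
river: ρ → (-5,13,11)
ρ-cycle length = 14 (tail of 1 descent step not counted)

14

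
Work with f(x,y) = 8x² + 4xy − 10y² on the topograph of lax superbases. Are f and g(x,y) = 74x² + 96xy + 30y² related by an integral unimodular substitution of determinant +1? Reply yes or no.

D₁ = 336, D₂ = 336
river cycle of f (length 6): (-10, 16, 2), (2, 16, -10), (-10, 4, 8), (8, 12, -6), (-6, 12, 8), (8, 4, -10)
river cycle of g (length 6): (2, 16, -10), (-10, 4, 8), (8, 12, -6), (-6, 12, 8), (8, 4, -10), (-10, 16, 2)
cycles coincide ⇒ equivalent

yes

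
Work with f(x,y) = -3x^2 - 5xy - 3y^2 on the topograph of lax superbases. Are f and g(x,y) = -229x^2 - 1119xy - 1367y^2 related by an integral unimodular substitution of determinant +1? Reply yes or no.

D₁ = -11, D₂ = -11
f is negative-definite; reduce −f:
−f: translate: b→-1 (≡5 mod 6), so (3,5,3)→(3,-1,1)
−f: flip: (3,-1,1)→(1,1,3)
−f: reduced (well bottom): (1,1,3) with a≤c, −a<b≤a
flip sign back: reduced form of f is (-1,-1,-3)
g is negative-definite; reduce −g:
−g: translate: b→203 (≡1119 mod 458), so (229,1119,1367)→(229,203,45)
−g: flip: (229,203,45)→(45,-203,229)
−g: translate: b→-23 (≡-203 mod 90), so (45,-203,229)→(45,-23,3)
−g: flip: (45,-23,3)→(3,23,45)
−g: translate: b→-1 (≡23 mod 6), so (3,23,45)→(3,-1,1)
−g: flip: (3,-1,1)→(1,1,3)
−g: reduced (well bottom): (1,1,3) with a≤c, −a<b≤a
flip sign back: reduced form of g is (-1,-1,-3)
reduced forms (-1, -1, -3) vs (-1, -1, -3) ⇒ equivalent

yes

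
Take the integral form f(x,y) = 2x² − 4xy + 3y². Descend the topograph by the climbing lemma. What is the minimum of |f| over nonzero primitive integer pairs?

translate: b→0 (≡-4 mod 4), so (2,-4,3)→(2,0,1)
flip: (2,0,1)→(1,0,2)
reduced (well bottom): (1,0,2) with a≤c, −a<b≤a
well minimum = a = 1

1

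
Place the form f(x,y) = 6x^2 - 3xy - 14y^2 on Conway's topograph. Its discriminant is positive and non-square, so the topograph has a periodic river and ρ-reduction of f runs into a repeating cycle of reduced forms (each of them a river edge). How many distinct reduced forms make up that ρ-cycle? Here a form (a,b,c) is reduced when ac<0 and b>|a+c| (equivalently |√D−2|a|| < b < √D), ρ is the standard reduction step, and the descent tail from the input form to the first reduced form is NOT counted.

D = 345, ⌊√D⌋ = 18
descent: ρ → (-14,3,6)
descent: ρ → (6,9,-11)  [lands on river]
river: ρ → (-11,13,4)
river: ρ → (4,11,-14)
river: ρ → (-14,17,1)
river: ρ → (1,17,-14)
river: ρ → (-14,11,4)
river: ρ → (4,13,-11)
river: ρ → (-11,9,6)
river: ρ → (6,15,-5)
river: ρ → (-5,15,6)
ρ-cycle length = 10 (tail of 2 descent steps not counted)

10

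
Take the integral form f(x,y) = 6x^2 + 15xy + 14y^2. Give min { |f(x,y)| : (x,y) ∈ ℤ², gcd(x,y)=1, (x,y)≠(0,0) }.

translate: b→3 (≡15 mod 12), so (6,15,14)→(6,3,5)
flip: (6,3,5)→(5,-3,6)
reduced (well bottom): (5,-3,6) with a≤c, −a<b≤a
well minimum = a = 5

5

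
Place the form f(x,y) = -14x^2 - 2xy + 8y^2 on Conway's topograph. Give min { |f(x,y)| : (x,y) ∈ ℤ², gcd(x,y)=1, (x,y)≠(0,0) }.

descent: ρ → (8,18,-4)  [lands on river]
river: ρ → (-4,14,16)
river: ρ → (16,18,-2)
river: ρ → (-2,18,16)
river: ρ → (16,14,-4)
river: ρ → (-4,18,8)
river: ρ → (8,14,-8)
river: ρ → (-8,18,4)
river: ρ → (4,14,-16)
river: ρ → (-16,18,2)
river: ρ → (2,18,-16)
river: ρ → (-16,14,4)
river: ρ → (4,18,-8)
river: ρ → (-8,14,8)
closes: descent 1, river 14
min |a| on river = 2

2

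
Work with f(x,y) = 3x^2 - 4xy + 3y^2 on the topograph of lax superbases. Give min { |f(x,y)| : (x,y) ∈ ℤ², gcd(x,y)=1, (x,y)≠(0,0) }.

translate: b→2 (≡-4 mod 6), so (3,-4,3)→(3,2,2)
flip: (3,2,2)→(2,-2,3)
translate: b→2 (≡-2 mod 4), so (2,-2,3)→(2,2,3)
reduced (well bottom): (2,2,3) with a≤c, −a<b≤a
well minimum = a = 2

2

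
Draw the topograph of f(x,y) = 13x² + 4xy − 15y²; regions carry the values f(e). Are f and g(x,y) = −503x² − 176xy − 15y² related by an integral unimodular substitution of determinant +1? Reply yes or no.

D₁ = 796, D₂ = 796
river cycle of f (length 20): (-15, 26, 2), (2, 26, -15), (-15, 4, 13), (13, 22, -6), (-6, 26, 5), (5, 24, -11), (-11, 20, 9), (9, 16, -15), (-15, 14, 10), (10, 26, -3), … (10 more)
river cycle of g (length 20): (-15, 26, 2), (2, 26, -15), (-15, 4, 13), (13, 22, -6), (-6, 26, 5), (5, 24, -11), (-11, 20, 9), (9, 16, -15), (-15, 14, 10), (10, 26, -3), … (10 more)
cycles coincide ⇒ equivalent

yes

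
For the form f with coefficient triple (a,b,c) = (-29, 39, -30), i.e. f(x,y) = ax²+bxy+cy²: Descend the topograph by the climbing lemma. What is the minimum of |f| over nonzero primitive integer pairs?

translate: b→19 (≡-39 mod 58), so (29,-39,30)→(29,19,20)
flip: (29,19,20)→(20,-19,29)
reduced (well bottom): (20,-19,29) with a≤c, −a<b≤a
well minimum |f| = |-20| = 20 (negative-definite)

20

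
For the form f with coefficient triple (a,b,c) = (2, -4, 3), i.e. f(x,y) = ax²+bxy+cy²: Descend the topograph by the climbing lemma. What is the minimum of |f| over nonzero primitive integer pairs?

translate: b→0 (≡-4 mod 4), so (2,-4,3)→(2,0,1)
flip: (2,0,1)→(1,0,2)
reduced (well bottom): (1,0,2) with a≤c, −a<b≤a
well minimum = a = 1

1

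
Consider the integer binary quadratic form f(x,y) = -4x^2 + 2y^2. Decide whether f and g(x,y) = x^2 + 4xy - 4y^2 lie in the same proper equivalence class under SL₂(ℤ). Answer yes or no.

D₁ = 32, D₂ = 32
river cycle of f (length 2): (2, 4, -2), (-2, 4, 2)
river cycle of g (length 2): (-4, 4, 1), (1, 4, -4)
cycles differ ⇒ inequivalent

no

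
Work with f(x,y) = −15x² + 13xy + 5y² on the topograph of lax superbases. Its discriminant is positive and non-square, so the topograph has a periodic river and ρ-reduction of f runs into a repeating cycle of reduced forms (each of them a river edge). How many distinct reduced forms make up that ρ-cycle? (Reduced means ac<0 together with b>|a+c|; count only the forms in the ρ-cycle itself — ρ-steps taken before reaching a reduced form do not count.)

D = 469, ⌊√D⌋ = 21
river: ρ → (5,17,-9)
river: ρ → (-9,19,3)
river: ρ → (3,17,-15)
river: ρ → (-15,13,5)
ρ-cycle length = 4 (tail of 0 descent steps not counted)

4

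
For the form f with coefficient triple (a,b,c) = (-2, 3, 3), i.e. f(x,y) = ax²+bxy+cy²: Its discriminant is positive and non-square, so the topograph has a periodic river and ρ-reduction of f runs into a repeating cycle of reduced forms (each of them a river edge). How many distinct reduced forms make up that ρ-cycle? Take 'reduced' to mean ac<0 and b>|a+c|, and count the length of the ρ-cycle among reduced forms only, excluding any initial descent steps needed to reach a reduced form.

D = 33, ⌊√D⌋ = 5
river: ρ → (3,3,-2)
river: ρ → (-2,5,1)
river: ρ → (1,5,-2)
river: ρ → (-2,3,3)
ρ-cycle length = 4 (tail of 0 descent steps not counted)

4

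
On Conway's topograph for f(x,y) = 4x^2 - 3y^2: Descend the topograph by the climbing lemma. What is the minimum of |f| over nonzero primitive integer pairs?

descent: ρ → (-3,6,1)  [lands on river]
river: ρ → (1,6,-3)
closes: descent 1, river 2
min |a| on river = 1

1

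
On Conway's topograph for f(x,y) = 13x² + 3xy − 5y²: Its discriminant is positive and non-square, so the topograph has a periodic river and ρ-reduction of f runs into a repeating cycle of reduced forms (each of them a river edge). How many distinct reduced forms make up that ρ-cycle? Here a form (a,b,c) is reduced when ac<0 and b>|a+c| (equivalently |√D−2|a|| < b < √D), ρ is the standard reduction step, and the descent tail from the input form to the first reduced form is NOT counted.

D = 269, ⌊√D⌋ = 16
descent: ρ → (-5,7,11)  [lands on river]
river: ρ → (11,15,-1)
river: ρ → (-1,15,11)
river: ρ → (11,7,-5)
river: ρ → (-5,13,5)
river: ρ → (5,7,-11)
river: ρ → (-11,15,1)
river: ρ → (1,15,-11)
river: ρ → (-11,7,5)
river: ρ → (5,13,-5)
ρ-cycle length = 10 (tail of 1 descent step not counted)

10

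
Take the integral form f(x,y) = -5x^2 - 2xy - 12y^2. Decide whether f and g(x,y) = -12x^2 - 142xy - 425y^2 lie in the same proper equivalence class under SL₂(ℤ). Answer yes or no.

D₁ = -236, D₂ = -236
f is negative-definite; reduce −f:
−f: reduced (well bottom): (5,2,12) with a≤c, −a<b≤a
flip sign back: reduced form of f is (-5,-2,-12)
g is negative-definite; reduce −g:
−g: translate: b→-2 (≡142 mod 24), so (12,142,425)→(12,-2,5)
−g: flip: (12,-2,5)→(5,2,12)
−g: reduced (well bottom): (5,2,12) with a≤c, −a<b≤a
flip sign back: reduced form of g is (-5,-2,-12)
reduced forms (-5, -2, -12) vs (-5, -2, -12) ⇒ equivalent

yes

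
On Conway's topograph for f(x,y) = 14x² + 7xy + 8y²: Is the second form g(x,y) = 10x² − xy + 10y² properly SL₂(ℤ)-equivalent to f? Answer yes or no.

D₁ = -399, D₂ = -399
f: flip: (14,7,8)→(8,-7,14)
f: reduced (well bottom): (8,-7,14) with a≤c, −a<b≤a
g: flip: (10,-1,10)→(10,1,10)
g: reduced (well bottom): (10,1,10) with a≤c, −a<b≤a
reduced forms (8, -7, 14) vs (10, 1, 10) ⇒ inequivalent

no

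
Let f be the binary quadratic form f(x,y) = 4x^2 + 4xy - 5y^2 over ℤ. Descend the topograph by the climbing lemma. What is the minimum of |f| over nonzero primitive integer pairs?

river: ρ → (-5,6,3)
river: ρ → (3,6,-5)
river: ρ → (-5,4,4)
river: ρ → (4,4,-5)
closes: descent 0, river 4
min |a| on river = 3

3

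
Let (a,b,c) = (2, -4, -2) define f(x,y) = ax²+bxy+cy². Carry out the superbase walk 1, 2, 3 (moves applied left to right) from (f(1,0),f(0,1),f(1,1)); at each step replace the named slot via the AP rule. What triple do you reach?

start (2,-2,-4) = (f(1,0),f(0,1),f(1,1))
replace slot 1: 2·((-2)+(-4)) − 2 = -14 → (-14,-2,-4)
replace slot 2: 2·((-14)+(-4)) − (-2) = -34 → (-14,-34,-4)
replace slot 3: 2·((-14)+(-34)) − (-4) = -92 → (-14,-34,-92)

-14,-34,-92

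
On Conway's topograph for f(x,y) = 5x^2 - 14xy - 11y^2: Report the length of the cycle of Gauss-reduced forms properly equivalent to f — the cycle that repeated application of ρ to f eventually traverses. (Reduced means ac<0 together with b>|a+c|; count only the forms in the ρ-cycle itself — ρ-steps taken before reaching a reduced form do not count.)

D = 416, ⌊√D⌋ = 20
descent: ρ → (-11,14,5)  [lands on river]
river: ρ → (5,16,-8)
river: ρ → (-8,16,5)
river: ρ → (5,14,-11)
river: ρ → (-11,8,8)
river: ρ → (8,8,-11)
ρ-cycle length = 6 (tail of 1 descent step not counted)

6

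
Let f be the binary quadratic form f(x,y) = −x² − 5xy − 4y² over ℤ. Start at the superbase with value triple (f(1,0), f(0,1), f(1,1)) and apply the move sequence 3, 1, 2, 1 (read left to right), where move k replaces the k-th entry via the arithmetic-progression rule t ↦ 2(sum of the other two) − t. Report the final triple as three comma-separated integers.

start (-1,-4,-10) = (f(1,0),f(0,1),f(1,1))
replace slot 3: 2·((-1)+(-4)) − (-10) = 0 → (-1,-4,0)
replace slot 1: 2·((-4)+0) − (-1) = -7 → (-7,-4,0)
replace slot 2: 2·((-7)+0) − (-4) = -10 → (-7,-10,0)
replace slot 1: 2·((-10)+0) − (-7) = -13 → (-13,-10,0)

-13,-10,0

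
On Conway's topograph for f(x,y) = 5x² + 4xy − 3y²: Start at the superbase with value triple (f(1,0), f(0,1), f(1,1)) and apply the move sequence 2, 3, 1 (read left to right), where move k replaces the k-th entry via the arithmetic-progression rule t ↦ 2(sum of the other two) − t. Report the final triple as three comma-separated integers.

start (5,-3,6) = (f(1,0),f(0,1),f(1,1))
replace slot 2: 2·(5+6) − (-3) = 25 → (5,25,6)
replace slot 3: 2·(5+25) − 6 = 54 → (5,25,54)
replace slot 1: 2·(25+54) − 5 = 153 → (153,25,54)

153,25,54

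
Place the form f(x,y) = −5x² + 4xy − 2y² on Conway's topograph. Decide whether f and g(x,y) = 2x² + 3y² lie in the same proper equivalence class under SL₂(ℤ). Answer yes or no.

D₁ = -24, D₂ = -24
f is negative-definite; reduce −f:
−f: flip: (5,-4,2)→(2,4,5)
−f: translate: b→0 (≡4 mod 4), so (2,4,5)→(2,0,3)
−f: reduced (well bottom): (2,0,3) with a≤c, −a<b≤a
flip sign back: reduced form of f is (-2,0,-3)
g: reduced (well bottom): (2,0,3) with a≤c, −a<b≤a
reduced forms (-2, 0, -3) vs (2, 0, 3) ⇒ inequivalent

no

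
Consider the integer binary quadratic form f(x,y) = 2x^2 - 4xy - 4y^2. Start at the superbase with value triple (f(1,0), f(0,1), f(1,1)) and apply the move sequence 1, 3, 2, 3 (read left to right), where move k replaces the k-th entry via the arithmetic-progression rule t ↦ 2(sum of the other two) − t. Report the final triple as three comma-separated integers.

start (2,-4,-6) = (f(1,0),f(0,1),f(1,1))
replace slot 1: 2·((-4)+(-6)) − 2 = -22 → (-22,-4,-6)
replace slot 3: 2·((-22)+(-4)) − (-6) = -46 → (-22,-4,-46)
replace slot 2: 2·((-22)+(-46)) − (-4) = -132 → (-22,-132,-46)
replace slot 3: 2·((-22)+(-132)) − (-46) = -262 → (-22,-132,-262)

-22,-132,-262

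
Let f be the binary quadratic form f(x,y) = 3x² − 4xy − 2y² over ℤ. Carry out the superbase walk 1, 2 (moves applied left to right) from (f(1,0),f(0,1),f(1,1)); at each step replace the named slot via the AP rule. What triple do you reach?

start (3,-2,-3) = (f(1,0),f(0,1),f(1,1))
replace slot 1: 2·((-2)+(-3)) − 3 = -13 → (-13,-2,-3)
replace slot 2: 2·((-13)+(-3)) − (-2) = -30 → (-13,-30,-3)

-13,-30,-3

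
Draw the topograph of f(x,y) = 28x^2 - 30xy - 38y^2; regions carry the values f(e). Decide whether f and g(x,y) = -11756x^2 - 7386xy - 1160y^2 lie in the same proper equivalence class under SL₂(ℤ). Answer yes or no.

D₁ = 5156, D₂ = 5156
river cycle of f (length 58): (-38, 30, 28), (28, 26, -40), (-40, 54, 14), (14, 58, -32), (-32, 70, 2), (2, 70, -32), (-32, 58, 14), (14, 54, -40), (-40, 26, 28), (28, 30, -38), … (48 more)
river cycle of g (length 58): (-38, 30, 28), (28, 26, -40), (-40, 54, 14), (14, 58, -32), (-32, 70, 2), (2, 70, -32), (-32, 58, 14), (14, 54, -40), (-40, 26, 28), (28, 30, -38), … (48 more)
cycles coincide ⇒ equivalent

yes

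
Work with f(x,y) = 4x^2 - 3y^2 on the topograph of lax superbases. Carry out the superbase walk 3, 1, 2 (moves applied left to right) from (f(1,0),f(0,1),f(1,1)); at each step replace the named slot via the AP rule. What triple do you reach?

start (4,-3,1) = (f(1,0),f(0,1),f(1,1))
replace slot 3: 2·(4+(-3)) − 1 = 1 → (4,-3,1)
replace slot 1: 2·((-3)+1) − 4 = -8 → (-8,-3,1)
replace slot 2: 2·((-8)+1) − (-3) = -11 → (-8,-11,1)

-8,-11,1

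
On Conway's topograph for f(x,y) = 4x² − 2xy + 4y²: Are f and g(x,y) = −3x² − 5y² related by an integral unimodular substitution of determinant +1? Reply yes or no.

D₁ = -60, D₂ = -60
f: flip: (4,-2,4)→(4,2,4)
f: reduced (well bottom): (4,2,4) with a≤c, −a<b≤a
g is negative-definite; reduce −g:
−g: reduced (well bottom): (3,0,5) with a≤c, −a<b≤a
flip sign back: reduced form of g is (-3,0,-5)
reduced forms (4, 2, 4) vs (-3, 0, -5) ⇒ inequivalent

no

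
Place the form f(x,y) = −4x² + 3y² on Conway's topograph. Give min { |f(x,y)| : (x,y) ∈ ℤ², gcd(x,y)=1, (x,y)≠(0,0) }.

descent: ρ → (3,6,-1)  [lands on river]
river: ρ → (-1,6,3)
closes: descent 1, river 2
min |a| on river = 1

1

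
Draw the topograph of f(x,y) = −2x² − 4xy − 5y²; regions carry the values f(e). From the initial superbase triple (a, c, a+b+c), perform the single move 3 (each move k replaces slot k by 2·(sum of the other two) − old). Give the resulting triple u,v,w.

start (-2,-5,-11) = (f(1,0),f(0,1),f(1,1))
replace slot 3: 2·((-2)+(-5)) − (-11) = -3 → (-2,-5,-3)

-2,-5,-3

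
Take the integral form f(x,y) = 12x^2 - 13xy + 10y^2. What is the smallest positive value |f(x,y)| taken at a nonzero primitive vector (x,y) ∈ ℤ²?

translate: b→11 (≡-13 mod 24), so (12,-13,10)→(12,11,9)
flip: (12,11,9)→(9,-11,12)
translate: b→7 (≡-11 mod 18), so (9,-11,12)→(9,7,10)
reduced (well bottom): (9,7,10) with a≤c, −a<b≤a
well minimum = a = 9

9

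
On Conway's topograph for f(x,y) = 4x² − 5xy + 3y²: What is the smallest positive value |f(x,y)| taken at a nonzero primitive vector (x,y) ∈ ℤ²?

translate: b→3 (≡-5 mod 8), so (4,-5,3)→(4,3,2)
flip: (4,3,2)→(2,-3,4)
translate: b→1 (≡-3 mod 4), so (2,-3,4)→(2,1,3)
reduced (well bottom): (2,1,3) with a≤c, −a<b≤a
well minimum = a = 2

2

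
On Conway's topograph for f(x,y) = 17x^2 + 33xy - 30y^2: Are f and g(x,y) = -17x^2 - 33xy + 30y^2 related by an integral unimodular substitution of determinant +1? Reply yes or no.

D₁ = 3129, D₂ = 3129
river cycle of f (length 10): (-30, 27, 20), (20, 53, -4), (-4, 51, 33), (33, 15, -22), (-22, 29, 26), (26, 23, -25), (-25, 27, 24), (24, 21, -28), (-28, 35, 17), (17, 33, -30)
river cycle of g (length 10): (30, 33, -17), (-17, 35, 28), (28, 21, -24), (-24, 27, 25), (25, 23, -26), (-26, 29, 22), (22, 15, -33), (-33, 51, 4), (4, 53, -20), (-20, 27, 30)
cycles differ ⇒ inequivalent

no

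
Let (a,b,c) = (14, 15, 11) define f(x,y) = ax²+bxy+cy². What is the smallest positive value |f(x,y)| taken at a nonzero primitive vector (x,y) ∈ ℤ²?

translate: b→-13 (≡15 mod 28), so (14,15,11)→(14,-13,10)
flip: (14,-13,10)→(10,13,14)
translate: b→-7 (≡13 mod 20), so (10,13,14)→(10,-7,11)
reduced (well bottom): (10,-7,11) with a≤c, −a<b≤a
well minimum = a = 10

10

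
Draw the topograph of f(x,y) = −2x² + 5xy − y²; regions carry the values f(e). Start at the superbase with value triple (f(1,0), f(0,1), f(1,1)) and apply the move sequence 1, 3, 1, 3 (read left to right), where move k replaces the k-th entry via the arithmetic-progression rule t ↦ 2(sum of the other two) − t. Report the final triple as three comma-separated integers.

start (-2,-1,2) = (f(1,0),f(0,1),f(1,1))
replace slot 1: 2·((-1)+2) − (-2) = 4 → (4,-1,2)
replace slot 3: 2·(4+(-1)) − 2 = 4 → (4,-1,4)
replace slot 1: 2·((-1)+4) − 4 = 2 → (2,-1,4)
replace slot 3: 2·(2+(-1)) − 4 = -2 → (2,-1,-2)

2,-1,-2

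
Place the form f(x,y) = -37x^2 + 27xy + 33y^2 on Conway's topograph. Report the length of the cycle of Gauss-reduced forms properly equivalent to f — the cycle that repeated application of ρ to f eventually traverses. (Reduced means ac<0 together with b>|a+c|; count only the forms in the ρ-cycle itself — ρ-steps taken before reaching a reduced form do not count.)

D = 5613, ⌊√D⌋ = 74
river: ρ → (33,39,-31)
river: ρ → (-31,23,41)
river: ρ → (41,59,-13)
river: ρ → (-13,71,11)
river: ρ → (11,61,-43)
river: ρ → (-43,25,29)
river: ρ → (29,33,-39)
river: ρ → (-39,45,23)
river: ρ → (23,47,-37)
river: ρ → (-37,27,33)
ρ-cycle length = 10 (tail of 0 descent steps not counted)

10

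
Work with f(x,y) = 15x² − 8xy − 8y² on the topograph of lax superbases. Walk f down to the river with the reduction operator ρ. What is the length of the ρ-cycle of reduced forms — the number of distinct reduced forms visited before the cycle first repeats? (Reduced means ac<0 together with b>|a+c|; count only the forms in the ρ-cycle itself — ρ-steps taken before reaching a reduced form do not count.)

D = 544, ⌊√D⌋ = 23
descent: ρ → (-8,8,15)  [lands on river]
river: ρ → (15,22,-1)
river: ρ → (-1,22,15)
river: ρ → (15,8,-8)
ρ-cycle length = 4 (tail of 1 descent step not counted)

4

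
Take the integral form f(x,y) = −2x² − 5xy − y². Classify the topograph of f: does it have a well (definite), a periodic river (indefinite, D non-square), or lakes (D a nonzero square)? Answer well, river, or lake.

D = b²−4ac = (-5)² − 4·(-2)·(-1) = 17
D > 0 non-square ⇒ indefinite ⇒ periodic river

river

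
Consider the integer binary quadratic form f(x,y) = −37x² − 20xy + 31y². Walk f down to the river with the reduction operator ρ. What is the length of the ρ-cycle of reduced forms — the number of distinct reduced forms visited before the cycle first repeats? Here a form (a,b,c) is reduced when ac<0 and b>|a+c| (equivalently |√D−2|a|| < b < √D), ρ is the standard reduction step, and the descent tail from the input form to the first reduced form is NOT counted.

D = 4988, ⌊√D⌋ = 70
descent: ρ → (31,20,-37)  [lands on river]
river: ρ → (-37,54,14)
river: ρ → (14,58,-29)
river: ρ → (-29,58,14)
river: ρ → (14,54,-37)
river: ρ → (-37,20,31)
river: ρ → (31,42,-26)
river: ρ → (-26,62,11)
river: ρ → (11,70,-2)
river: ρ → (-2,70,11)
river: ρ → (11,62,-26)
river: ρ → (-26,42,31)
ρ-cycle length = 12 (tail of 1 descent step not counted)

12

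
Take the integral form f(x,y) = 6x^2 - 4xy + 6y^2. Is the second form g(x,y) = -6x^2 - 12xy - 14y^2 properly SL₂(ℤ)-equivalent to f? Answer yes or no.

D₁ = -128, D₂ = -192
discriminants differ ⇒ not SL₂(ℤ)-equivalent

no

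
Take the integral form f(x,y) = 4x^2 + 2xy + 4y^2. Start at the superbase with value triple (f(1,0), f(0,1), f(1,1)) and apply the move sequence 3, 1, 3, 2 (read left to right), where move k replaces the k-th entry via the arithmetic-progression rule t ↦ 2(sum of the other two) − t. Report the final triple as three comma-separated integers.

start (4,4,10) = (f(1,0),f(0,1),f(1,1))
replace slot 3: 2·(4+4) − 10 = 6 → (4,4,6)
replace slot 1: 2·(4+6) − 4 = 16 → (16,4,6)
replace slot 3: 2·(16+4) − 6 = 34 → (16,4,34)
replace slot 2: 2·(16+34) − 4 = 96 → (16,96,34)

16,96,34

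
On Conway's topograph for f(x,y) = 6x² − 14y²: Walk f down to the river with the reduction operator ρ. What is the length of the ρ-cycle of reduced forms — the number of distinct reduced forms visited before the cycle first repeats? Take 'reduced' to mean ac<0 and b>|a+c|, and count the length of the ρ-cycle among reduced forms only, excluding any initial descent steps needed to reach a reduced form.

D = 336, ⌊√D⌋ = 18
descent: ρ → (-14,0,6)
descent: ρ → (6,12,-8)  [lands on river]
river: ρ → (-8,4,10)
river: ρ → (10,16,-2)
river: ρ → (-2,16,10)
river: ρ → (10,4,-8)
river: ρ → (-8,12,6)
ρ-cycle length = 6 (tail of 2 descent steps not counted)

6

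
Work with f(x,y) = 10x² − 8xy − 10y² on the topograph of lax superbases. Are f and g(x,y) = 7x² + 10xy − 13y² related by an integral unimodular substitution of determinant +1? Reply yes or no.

D₁ = 464, D₂ = 464
river cycle of f (length 10): (-10, 8, 10), (10, 12, -8), (-8, 20, 2), (2, 20, -8), (-8, 12, 10), (10, 8, -10), (-10, 12, 8), (8, 20, -2), (-2, 20, 8), (8, 12, -10)
river cycle of g (length 10): (-13, 16, 4), (4, 16, -13), (-13, 10, 7), (7, 18, -5), (-5, 12, 16), (16, 20, -1), (-1, 20, 16), (16, 12, -5), (-5, 18, 7), (7, 10, -13)
cycles differ ⇒ inequivalent

no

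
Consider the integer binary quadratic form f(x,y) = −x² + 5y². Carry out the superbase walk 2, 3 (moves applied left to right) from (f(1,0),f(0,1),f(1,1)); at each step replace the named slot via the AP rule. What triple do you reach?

start (-1,5,4) = (f(1,0),f(0,1),f(1,1))
replace slot 2: 2·((-1)+4) − 5 = 1 → (-1,1,4)
replace slot 3: 2·((-1)+1) − 4 = -4 → (-1,1,-4)

-1,1,-4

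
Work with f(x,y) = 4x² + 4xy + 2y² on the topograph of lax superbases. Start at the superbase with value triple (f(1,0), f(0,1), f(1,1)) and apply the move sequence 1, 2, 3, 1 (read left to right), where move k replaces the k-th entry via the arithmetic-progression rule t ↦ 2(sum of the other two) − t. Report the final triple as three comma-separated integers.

start (4,2,10) = (f(1,0),f(0,1),f(1,1))
replace slot 1: 2·(2+10) − 4 = 20 → (20,2,10)
replace slot 2: 2·(20+10) − 2 = 58 → (20,58,10)
replace slot 3: 2·(20+58) − 10 = 146 → (20,58,146)
replace slot 1: 2·(58+146) − 20 = 388 → (388,58,146)

388,58,146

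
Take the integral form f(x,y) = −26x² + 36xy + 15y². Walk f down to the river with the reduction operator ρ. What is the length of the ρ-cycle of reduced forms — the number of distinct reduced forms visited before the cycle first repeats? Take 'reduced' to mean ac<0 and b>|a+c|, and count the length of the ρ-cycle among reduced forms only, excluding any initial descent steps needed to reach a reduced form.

D = 2856, ⌊√D⌋ = 53
river: ρ → (15,24,-38)
river: ρ → (-38,52,1)
river: ρ → (1,52,-38)
river: ρ → (-38,24,15)
river: ρ → (15,36,-26)
river: ρ → (-26,16,25)
river: ρ → (25,34,-17)
river: ρ → (-17,34,25)
river: ρ → (25,16,-26)
river: ρ → (-26,36,15)
ρ-cycle length = 10 (tail of 0 descent steps not counted)

10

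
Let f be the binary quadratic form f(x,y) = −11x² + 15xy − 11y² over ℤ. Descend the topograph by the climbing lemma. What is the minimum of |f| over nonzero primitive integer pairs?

translate: b→7 (≡-15 mod 22), so (11,-15,11)→(11,7,7)
flip: (11,7,7)→(7,-7,11)
translate: b→7 (≡-7 mod 14), so (7,-7,11)→(7,7,11)
reduced (well bottom): (7,7,11) with a≤c, −a<b≤a
well minimum |f| = |-7| = 7 (negative-definite)

7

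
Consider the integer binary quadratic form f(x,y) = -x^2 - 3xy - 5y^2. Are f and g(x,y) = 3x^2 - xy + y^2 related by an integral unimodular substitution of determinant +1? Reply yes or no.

D₁ = -11, D₂ = -11
f is negative-definite; reduce −f:
−f: translate: b→1 (≡3 mod 2), so (1,3,5)→(1,1,3)
−f: reduced (well bottom): (1,1,3) with a≤c, −a<b≤a
flip sign back: reduced form of f is (-1,-1,-3)
g: flip: (3,-1,1)→(1,1,3)
g: reduced (well bottom): (1,1,3) with a≤c, −a<b≤a
reduced forms (-1, -1, -3) vs (1, 1, 3) ⇒ inequivalent

no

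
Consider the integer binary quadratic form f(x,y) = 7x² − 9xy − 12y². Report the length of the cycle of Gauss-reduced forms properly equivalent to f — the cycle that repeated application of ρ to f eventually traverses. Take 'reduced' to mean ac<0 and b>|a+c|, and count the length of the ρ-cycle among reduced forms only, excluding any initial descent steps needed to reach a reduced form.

D = 417, ⌊√D⌋ = 20
descent: ρ → (-12,9,7)  [lands on river]
river: ρ → (7,19,-2)
river: ρ → (-2,17,16)
river: ρ → (16,15,-3)
river: ρ → (-3,15,16)
river: ρ → (16,17,-2)
river: ρ → (-2,19,7)
river: ρ → (7,9,-12)
river: ρ → (-12,15,4)
river: ρ → (4,17,-8)
river: ρ → (-8,15,6)
river: ρ → (6,9,-14)
river: ρ → (-14,19,1)
river: ρ → (1,19,-14)
river: ρ → (-14,9,6)
river: ρ → (6,15,-8)
river: ρ → (-8,17,4)
river: ρ → (4,15,-12)
ρ-cycle length = 18 (tail of 1 descent step not counted)

18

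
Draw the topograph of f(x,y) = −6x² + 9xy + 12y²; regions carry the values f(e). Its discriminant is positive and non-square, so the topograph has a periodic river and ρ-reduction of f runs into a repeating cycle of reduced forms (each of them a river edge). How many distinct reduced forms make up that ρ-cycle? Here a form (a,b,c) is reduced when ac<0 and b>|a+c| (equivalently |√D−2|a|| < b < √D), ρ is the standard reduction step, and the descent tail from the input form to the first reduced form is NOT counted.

D = 369, ⌊√D⌋ = 19
river: ρ → (12,15,-3)
river: ρ → (-3,15,12)
river: ρ → (12,9,-6)
river: ρ → (-6,15,6)
river: ρ → (6,9,-12)
river: ρ → (-12,15,3)
river: ρ → (3,15,-12)
river: ρ → (-12,9,6)
river: ρ → (6,15,-6)
river: ρ → (-6,9,12)
ρ-cycle length = 10 (tail of 0 descent steps not counted)

10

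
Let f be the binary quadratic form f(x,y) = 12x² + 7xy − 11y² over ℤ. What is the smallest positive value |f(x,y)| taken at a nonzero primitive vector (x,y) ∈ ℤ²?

river: ρ → (-11,15,8)
river: ρ → (8,17,-9)
river: ρ → (-9,19,6)
river: ρ → (6,17,-12)
river: ρ → (-12,7,11)
river: ρ → (11,15,-8)
river: ρ → (-8,17,9)
river: ρ → (9,19,-6)
river: ρ → (-6,17,12)
river: ρ → (12,7,-11)
closes: descent 0, river 10
min |a| on river = 6

6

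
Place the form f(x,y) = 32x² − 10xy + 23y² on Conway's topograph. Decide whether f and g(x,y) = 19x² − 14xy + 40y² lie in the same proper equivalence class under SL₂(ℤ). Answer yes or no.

D₁ = -2844, D₂ = -2844
f: flip: (32,-10,23)→(23,10,32)
f: reduced (well bottom): (23,10,32) with a≤c, −a<b≤a
g: reduced (well bottom): (19,-14,40) with a≤c, −a<b≤a
reduced forms (23, 10, 32) vs (19, -14, 40) ⇒ inequivalent

no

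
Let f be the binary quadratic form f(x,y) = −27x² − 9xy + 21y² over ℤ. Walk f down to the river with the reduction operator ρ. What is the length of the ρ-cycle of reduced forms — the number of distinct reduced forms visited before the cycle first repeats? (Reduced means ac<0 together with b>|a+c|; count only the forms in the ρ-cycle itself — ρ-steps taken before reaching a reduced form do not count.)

D = 2349, ⌊√D⌋ = 48
descent: ρ → (21,9,-27)  [lands on river]
river: ρ → (-27,45,3)
river: ρ → (3,45,-27)
river: ρ → (-27,9,21)
river: ρ → (21,33,-15)
river: ρ → (-15,27,27)
river: ρ → (27,27,-15)
river: ρ → (-15,33,21)
ρ-cycle length = 8 (tail of 1 descent step not counted)

8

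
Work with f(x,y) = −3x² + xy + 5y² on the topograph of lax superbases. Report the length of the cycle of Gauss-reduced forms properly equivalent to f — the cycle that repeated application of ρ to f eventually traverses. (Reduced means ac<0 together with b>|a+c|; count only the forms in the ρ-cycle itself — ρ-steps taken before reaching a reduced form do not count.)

D = 61, ⌊√D⌋ = 7
descent: ρ → (5,-1,-3)
descent: ρ → (-3,7,1)  [lands on river]
river: ρ → (1,7,-3)
river: ρ → (-3,5,3)
river: ρ → (3,7,-1)
river: ρ → (-1,7,3)
river: ρ → (3,5,-3)
ρ-cycle length = 6 (tail of 2 descent steps not counted)

6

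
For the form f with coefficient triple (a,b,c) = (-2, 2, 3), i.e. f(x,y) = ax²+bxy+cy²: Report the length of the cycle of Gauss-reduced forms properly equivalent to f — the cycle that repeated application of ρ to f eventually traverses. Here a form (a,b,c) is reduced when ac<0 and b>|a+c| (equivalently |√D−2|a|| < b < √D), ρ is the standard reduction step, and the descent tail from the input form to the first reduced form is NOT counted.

D = 28, ⌊√D⌋ = 5
river: ρ → (3,4,-1)
river: ρ → (-1,4,3)
river: ρ → (3,2,-2)
river: ρ → (-2,2,3)
ρ-cycle length = 4 (tail of 0 descent steps not counted)

4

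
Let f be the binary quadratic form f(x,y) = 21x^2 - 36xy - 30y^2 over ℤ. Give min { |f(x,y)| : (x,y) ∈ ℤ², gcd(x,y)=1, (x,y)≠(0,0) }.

descent: ρ → (-30,36,21)  [lands on river]
river: ρ → (21,48,-18)
river: ρ → (-18,60,3)
river: ρ → (3,60,-18)
river: ρ → (-18,48,21)
river: ρ → (21,36,-30)
river: ρ → (-30,24,27)
river: ρ → (27,30,-27)
river: ρ → (-27,24,30)
river: ρ → (30,36,-21)
river: ρ → (-21,48,18)
river: ρ → (18,60,-3)
river: ρ → (-3,60,18)
river: ρ → (18,48,-21)
river: ρ → (-21,36,30)
river: ρ → (30,24,-27)
river: ρ → (-27,30,27)
river: ρ → (27,24,-30)
closes: descent 1, river 18
min |a| on river = 3

3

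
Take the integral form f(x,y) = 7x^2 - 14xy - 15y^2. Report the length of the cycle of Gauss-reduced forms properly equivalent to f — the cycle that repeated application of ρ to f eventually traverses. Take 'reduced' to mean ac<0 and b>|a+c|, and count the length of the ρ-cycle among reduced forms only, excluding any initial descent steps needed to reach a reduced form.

D = 616, ⌊√D⌋ = 24
descent: ρ → (-15,14,7)  [lands on river]
river: ρ → (7,14,-15)
river: ρ → (-15,16,6)
river: ρ → (6,20,-9)
river: ρ → (-9,16,10)
river: ρ → (10,24,-1)
river: ρ → (-1,24,10)
river: ρ → (10,16,-9)
river: ρ → (-9,20,6)
river: ρ → (6,16,-15)
ρ-cycle length = 10 (tail of 1 descent step not counted)

10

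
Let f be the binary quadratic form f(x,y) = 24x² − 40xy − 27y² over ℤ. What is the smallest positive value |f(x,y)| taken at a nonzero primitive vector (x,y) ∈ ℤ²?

descent: ρ → (-27,40,24)  [lands on river]
river: ρ → (24,56,-11)
river: ρ → (-11,54,29)
river: ρ → (29,62,-3)
river: ρ → (-3,64,8)
river: ρ → (8,64,-3)
river: ρ → (-3,62,29)
river: ρ → (29,54,-11)
river: ρ → (-11,56,24)
river: ρ → (24,40,-27)
river: ρ → (-27,14,37)
river: ρ → (37,60,-4)
river: ρ → (-4,60,37)
river: ρ → (37,14,-27)
closes: descent 1, river 14
min |a| on river = 3

3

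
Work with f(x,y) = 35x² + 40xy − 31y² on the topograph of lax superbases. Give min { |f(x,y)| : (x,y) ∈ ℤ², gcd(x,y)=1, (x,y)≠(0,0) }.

river: ρ → (-31,22,44)
river: ρ → (44,66,-9)
river: ρ → (-9,60,65)
river: ρ → (65,70,-4)
river: ρ → (-4,74,29)
river: ρ → (29,42,-36)
river: ρ → (-36,30,35)
river: ρ → (35,40,-31)
closes: descent 0, river 8
min |a| on river = 4

4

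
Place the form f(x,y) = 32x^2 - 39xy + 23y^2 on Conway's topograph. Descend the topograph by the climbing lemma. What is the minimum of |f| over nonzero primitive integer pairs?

translate: b→25 (≡-39 mod 64), so (32,-39,23)→(32,25,16)
flip: (32,25,16)→(16,-25,32)
translate: b→7 (≡-25 mod 32), so (16,-25,32)→(16,7,23)
reduced (well bottom): (16,7,23) with a≤c, −a<b≤a
well minimum = a = 16

16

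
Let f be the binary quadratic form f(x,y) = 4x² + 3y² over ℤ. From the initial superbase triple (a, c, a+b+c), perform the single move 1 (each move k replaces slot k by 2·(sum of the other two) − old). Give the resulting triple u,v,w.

start (4,3,7) = (f(1,0),f(0,1),f(1,1))
replace slot 1: 2·(3+7) − 4 = 16 → (16,3,7)

16,3,7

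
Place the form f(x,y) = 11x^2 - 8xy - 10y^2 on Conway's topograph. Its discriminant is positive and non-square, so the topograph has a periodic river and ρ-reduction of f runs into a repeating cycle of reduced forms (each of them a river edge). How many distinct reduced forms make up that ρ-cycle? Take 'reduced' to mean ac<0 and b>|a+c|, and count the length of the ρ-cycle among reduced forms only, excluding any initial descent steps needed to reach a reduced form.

D = 504, ⌊√D⌋ = 22
descent: ρ → (-10,8,11)  [lands on river]
river: ρ → (11,14,-7)
river: ρ → (-7,14,11)
river: ρ → (11,8,-10)
river: ρ → (-10,12,9)
river: ρ → (9,6,-13)
river: ρ → (-13,20,2)
river: ρ → (2,20,-13)
river: ρ → (-13,6,9)
river: ρ → (9,12,-10)
ρ-cycle length = 10 (tail of 1 descent step not counted)

10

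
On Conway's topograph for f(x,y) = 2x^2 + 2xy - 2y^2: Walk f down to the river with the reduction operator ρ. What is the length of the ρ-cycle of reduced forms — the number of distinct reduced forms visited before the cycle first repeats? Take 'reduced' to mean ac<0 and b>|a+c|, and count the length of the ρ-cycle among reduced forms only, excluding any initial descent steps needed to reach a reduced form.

D = 20, ⌊√D⌋ = 4
river: ρ → (-2,2,2)
river: ρ → (2,2,-2)
ρ-cycle length = 2 (tail of 0 descent steps not counted)

2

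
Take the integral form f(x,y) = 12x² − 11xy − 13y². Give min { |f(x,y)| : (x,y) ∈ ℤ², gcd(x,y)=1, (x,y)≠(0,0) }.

descent: ρ → (-13,11,12)  [lands on river]
river: ρ → (12,13,-12)
river: ρ → (-12,11,13)
river: ρ → (13,15,-10)
river: ρ → (-10,25,3)
river: ρ → (3,23,-18)
river: ρ → (-18,13,8)
river: ρ → (8,19,-12)
river: ρ → (-12,5,15)
river: ρ → (15,25,-2)
river: ρ → (-2,27,2)
river: ρ → (2,25,-15)
river: ρ → (-15,5,12)
river: ρ → (12,19,-8)
river: ρ → (-8,13,18)
river: ρ → (18,23,-3)
river: ρ → (-3,25,10)
river: ρ → (10,15,-13)
closes: descent 1, river 18
min |a| on river = 2

2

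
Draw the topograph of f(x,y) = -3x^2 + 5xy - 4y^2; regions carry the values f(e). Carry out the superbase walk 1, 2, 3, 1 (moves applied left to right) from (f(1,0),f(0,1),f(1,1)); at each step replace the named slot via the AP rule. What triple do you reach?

start (-3,-4,-2) = (f(1,0),f(0,1),f(1,1))
replace slot 1: 2·((-4)+(-2)) − (-3) = -9 → (-9,-4,-2)
replace slot 2: 2·((-9)+(-2)) − (-4) = -18 → (-9,-18,-2)
replace slot 3: 2·((-9)+(-18)) − (-2) = -52 → (-9,-18,-52)
replace slot 1: 2·((-18)+(-52)) − (-9) = -131 → (-131,-18,-52)

-131,-18,-52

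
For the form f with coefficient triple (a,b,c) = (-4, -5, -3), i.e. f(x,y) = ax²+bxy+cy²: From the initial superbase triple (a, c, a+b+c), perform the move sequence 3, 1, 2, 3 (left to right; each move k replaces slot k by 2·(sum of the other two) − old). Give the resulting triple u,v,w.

start (-4,-3,-12) = (f(1,0),f(0,1),f(1,1))
replace slot 3: 2·((-4)+(-3)) − (-12) = -2 → (-4,-3,-2)
replace slot 1: 2·((-3)+(-2)) − (-4) = -6 → (-6,-3,-2)
replace slot 2: 2·((-6)+(-2)) − (-3) = -13 → (-6,-13,-2)
replace slot 3: 2·((-6)+(-13)) − (-2) = -36 → (-6,-13,-36)

-6,-13,-36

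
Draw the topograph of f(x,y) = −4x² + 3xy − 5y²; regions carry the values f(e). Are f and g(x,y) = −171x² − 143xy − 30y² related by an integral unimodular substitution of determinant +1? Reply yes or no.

D₁ = -71, D₂ = -71
f is negative-definite; reduce −f:
−f: reduced (well bottom): (4,-3,5) with a≤c, −a<b≤a
flip sign back: reduced form of f is (-4,3,-5)
g is negative-definite; reduce −g:
−g: flip: (171,143,30)→(30,-143,171)
−g: translate: b→-23 (≡-143 mod 60), so (30,-143,171)→(30,-23,5)
−g: flip: (30,-23,5)→(5,23,30)
−g: translate: b→3 (≡23 mod 10), so (5,23,30)→(5,3,4)
−g: flip: (5,3,4)→(4,-3,5)
−g: reduced (well bottom): (4,-3,5) with a≤c, −a<b≤a
flip sign back: reduced form of g is (-4,3,-5)
reduced forms (-4, 3, -5) vs (-4, 3, -5) ⇒ equivalent

yes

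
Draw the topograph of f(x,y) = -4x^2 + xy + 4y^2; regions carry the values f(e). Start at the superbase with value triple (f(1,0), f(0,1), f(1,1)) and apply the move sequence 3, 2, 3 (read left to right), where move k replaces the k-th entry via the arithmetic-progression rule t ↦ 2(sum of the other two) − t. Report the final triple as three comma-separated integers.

start (-4,4,1) = (f(1,0),f(0,1),f(1,1))
replace slot 3: 2·((-4)+4) − 1 = -1 → (-4,4,-1)
replace slot 2: 2·((-4)+(-1)) − 4 = -14 → (-4,-14,-1)
replace slot 3: 2·((-4)+(-14)) − (-1) = -35 → (-4,-14,-35)

-4,-14,-35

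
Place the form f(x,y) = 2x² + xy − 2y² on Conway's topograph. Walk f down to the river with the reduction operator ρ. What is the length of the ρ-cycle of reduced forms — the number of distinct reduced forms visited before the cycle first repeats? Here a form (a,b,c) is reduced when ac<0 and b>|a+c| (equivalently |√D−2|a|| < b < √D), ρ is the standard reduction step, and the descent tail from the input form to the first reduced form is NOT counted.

D = 17, ⌊√D⌋ = 4
river: ρ → (-2,3,1)
river: ρ → (1,3,-2)
river: ρ → (-2,1,2)
river: ρ → (2,3,-1)
river: ρ → (-1,3,2)
river: ρ → (2,1,-2)
ρ-cycle length = 6 (tail of 0 descent steps not counted)

6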